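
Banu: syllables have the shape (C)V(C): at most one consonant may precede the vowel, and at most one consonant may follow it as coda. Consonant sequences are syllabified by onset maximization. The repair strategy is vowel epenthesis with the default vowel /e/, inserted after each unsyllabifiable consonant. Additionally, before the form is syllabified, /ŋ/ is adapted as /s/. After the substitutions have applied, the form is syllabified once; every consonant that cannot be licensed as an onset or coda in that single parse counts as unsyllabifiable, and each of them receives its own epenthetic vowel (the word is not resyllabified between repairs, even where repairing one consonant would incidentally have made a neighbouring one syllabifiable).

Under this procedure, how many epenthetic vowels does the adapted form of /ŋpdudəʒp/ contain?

3

After substitution the input is /spdudəʒp/.
The unsyllabifiable consonants are /s/, /p/, /p/; each receives one epenthetic vowel.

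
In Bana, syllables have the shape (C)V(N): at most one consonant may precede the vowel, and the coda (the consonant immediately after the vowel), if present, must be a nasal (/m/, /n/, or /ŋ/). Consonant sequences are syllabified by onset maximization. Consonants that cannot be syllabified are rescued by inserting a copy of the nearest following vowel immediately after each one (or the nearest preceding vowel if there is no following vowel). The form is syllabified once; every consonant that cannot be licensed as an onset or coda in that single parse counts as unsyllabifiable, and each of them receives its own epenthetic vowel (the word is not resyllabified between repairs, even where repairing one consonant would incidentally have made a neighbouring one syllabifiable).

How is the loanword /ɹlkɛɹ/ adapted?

ɹɛlɛkɛɹɛ

Syllabifying with onset maximization leaves /ɹ/, /l/, /ɹ/ stranded (only a nasal (/m/, /n/, or /ŋ/) is licensed in coda position; onsets are limited to one consonant).
Inserting the epenthetic vowel yields /ɹ/ → /ɹɛ/, /l/ → /lɛ/, /ɹ/ → /ɹɛ/.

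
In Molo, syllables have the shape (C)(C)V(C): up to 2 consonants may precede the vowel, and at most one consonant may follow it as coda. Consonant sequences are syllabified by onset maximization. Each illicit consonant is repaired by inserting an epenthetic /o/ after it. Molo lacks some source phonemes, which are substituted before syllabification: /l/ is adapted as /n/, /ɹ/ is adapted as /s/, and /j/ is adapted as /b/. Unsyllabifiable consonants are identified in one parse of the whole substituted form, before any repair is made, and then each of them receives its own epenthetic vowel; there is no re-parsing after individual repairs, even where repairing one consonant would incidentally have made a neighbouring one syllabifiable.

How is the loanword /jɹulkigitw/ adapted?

bsunkigitwo

Substitution: /j/ → /b/, /ɹ/ → /s/, /l/ → /n/, giving /bsunkigitw/.
Under (C)(C)V(C), the unsyllabifiable consonants are /w/ (at most one coda consonant is licensed; onsets may contain at most 2 consonants).
Inserting the epenthetic vowel yields /w/ → /wo/.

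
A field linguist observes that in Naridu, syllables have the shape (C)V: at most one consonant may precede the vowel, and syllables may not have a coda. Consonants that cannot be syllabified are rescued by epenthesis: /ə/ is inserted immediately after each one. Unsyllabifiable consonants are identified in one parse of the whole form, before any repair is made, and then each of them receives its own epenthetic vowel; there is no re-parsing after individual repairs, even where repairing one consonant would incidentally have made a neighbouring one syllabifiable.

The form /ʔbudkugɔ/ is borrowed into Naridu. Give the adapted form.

Under (C)V, the unsyllabifiable consonants are /ʔ/, /d/ (no codas are permitted; onsets are limited to one consonant).
Each unlicensed consonant becomes the onset of a new syllable: /ʔ/ → /ʔə/, /d/ → /də/.

ʔəbudəkugɔ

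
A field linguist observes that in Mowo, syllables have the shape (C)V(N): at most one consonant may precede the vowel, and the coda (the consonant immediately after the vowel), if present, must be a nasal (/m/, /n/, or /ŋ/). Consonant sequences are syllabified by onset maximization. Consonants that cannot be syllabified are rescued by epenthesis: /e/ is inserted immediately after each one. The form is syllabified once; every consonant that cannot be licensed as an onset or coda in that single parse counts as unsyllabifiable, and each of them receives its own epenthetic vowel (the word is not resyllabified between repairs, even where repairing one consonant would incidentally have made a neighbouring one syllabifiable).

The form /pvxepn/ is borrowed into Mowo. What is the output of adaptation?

Syllabifying with onset maximization leaves /p/, /v/, /p/, /n/ stranded (only a nasal (/m/, /n/, or /ŋ/) is licensed in coda position; onsets are limited to one consonant).
Inserting the epenthetic vowel yields /p/ → /pe/, /v/ → /ve/, /p/ → /pe/, /n/ → /ne/.

pevexepene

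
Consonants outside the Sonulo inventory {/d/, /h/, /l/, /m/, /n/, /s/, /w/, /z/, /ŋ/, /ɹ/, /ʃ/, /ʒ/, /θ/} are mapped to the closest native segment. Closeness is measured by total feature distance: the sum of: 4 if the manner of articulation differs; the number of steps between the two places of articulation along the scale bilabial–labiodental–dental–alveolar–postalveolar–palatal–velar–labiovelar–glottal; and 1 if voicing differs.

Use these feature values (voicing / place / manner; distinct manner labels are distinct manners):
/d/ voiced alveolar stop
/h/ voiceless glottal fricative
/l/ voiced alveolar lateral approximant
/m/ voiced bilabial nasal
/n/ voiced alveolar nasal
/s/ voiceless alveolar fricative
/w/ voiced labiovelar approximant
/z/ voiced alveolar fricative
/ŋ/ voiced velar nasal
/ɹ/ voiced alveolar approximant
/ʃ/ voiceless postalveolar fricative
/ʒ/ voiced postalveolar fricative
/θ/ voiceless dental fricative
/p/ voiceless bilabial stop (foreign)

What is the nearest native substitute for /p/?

d

/d/ is closest: same manner (stop), place distance 3 (bilabial→alveolar), voicing differs (+1); total 4. Next closest is /m/ at distance 5.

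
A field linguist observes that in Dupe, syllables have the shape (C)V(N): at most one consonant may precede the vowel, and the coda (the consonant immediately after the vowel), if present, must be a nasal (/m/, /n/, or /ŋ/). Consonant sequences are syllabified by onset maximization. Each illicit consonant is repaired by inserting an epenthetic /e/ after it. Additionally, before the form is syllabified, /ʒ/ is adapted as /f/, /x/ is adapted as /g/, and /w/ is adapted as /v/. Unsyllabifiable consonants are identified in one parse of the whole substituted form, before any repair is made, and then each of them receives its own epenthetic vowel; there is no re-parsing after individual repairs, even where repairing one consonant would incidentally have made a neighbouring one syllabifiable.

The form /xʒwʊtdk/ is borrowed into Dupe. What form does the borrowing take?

gefevʊtedeke

Substitution: /x/ → /g/, /ʒ/ → /f/, /w/ → /v/, giving /gfvʊtdk/.
Syllabifying with onset maximization leaves /g/, /f/, /t/, /d/, /k/ stranded (only a nasal (/m/, /n/, or /ŋ/) is licensed in coda position; onsets are limited to one consonant).
Epenthesis after each stranded consonant: /g/ → /ge/, /f/ → /fe/, /t/ → /te/, /d/ → /de/, /k/ → /ke/.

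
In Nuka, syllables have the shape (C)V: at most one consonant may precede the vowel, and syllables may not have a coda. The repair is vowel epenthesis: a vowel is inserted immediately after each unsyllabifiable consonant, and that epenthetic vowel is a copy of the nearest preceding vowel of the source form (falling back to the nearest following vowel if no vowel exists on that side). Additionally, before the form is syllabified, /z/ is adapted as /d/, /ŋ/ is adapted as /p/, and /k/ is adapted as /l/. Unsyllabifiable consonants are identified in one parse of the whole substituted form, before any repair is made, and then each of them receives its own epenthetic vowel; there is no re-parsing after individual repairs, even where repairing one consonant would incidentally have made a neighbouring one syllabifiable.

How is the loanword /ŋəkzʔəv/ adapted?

pələdəʔəvə

Substitution: /ŋ/ → /p/, /k/ → /l/, /z/ → /d/, giving /pəldʔəv/.
The consonants /l/, /d/, /v/ cannot be parsed into a legal (C)V syllable (no codas are permitted; onsets are limited to one consonant).
Epenthesis after each stranded consonant: /l/ → /lə/, /d/ → /də/, /v/ → /və/.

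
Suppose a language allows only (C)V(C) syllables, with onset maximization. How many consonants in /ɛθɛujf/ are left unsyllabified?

1

The consonants /f/ cannot be parsed into a legal (C)V(C) syllable (at most one coda consonant is licensed; onsets are limited to one consonant).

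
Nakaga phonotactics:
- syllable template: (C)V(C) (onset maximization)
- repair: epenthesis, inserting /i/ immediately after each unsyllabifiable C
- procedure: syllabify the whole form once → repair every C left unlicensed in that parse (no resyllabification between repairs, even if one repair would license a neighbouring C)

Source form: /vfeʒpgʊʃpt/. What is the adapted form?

vifeʒpigʊʃpiti

Syllabifying with onset maximization leaves /v/, /p/, /p/, /t/ stranded (at most one coda consonant is licensed; onsets are limited to one consonant).
Inserting the epenthetic vowel yields /v/ → /vi/, /p/ → /pi/, /p/ → /pi/, /t/ → /ti/.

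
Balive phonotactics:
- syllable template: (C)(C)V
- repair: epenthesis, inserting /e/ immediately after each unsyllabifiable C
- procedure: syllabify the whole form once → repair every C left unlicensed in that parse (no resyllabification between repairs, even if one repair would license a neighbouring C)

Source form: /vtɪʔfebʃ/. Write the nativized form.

vtɪʔfebeʃe

Under (C)(C)V, the unsyllabifiable consonants are /b/, /ʃ/ (no codas are permitted; onsets may contain at most 2 consonants).
Epenthesis after each stranded consonant: /b/ → /be/, /ʃ/ → /ʃe/.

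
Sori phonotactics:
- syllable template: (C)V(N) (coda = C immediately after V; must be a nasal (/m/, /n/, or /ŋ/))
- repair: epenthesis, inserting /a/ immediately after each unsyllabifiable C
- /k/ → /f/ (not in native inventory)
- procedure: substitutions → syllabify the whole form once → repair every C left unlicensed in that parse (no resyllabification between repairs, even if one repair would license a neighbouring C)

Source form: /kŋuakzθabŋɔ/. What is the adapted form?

faŋuafazaθabaŋɔ

Substitution: /k/ → /f/, giving /fŋuafzθabŋɔ/.
The consonants /f/, /f/, /z/, /b/ cannot be parsed into a legal (C)V(N) syllable (only a nasal (/m/, /n/, or /ŋ/) is licensed in coda position; onsets are limited to one consonant).
Inserting the epenthetic vowel yields /f/ → /fa/, /f/ → /fa/, /z/ → /za/, /b/ → /ba/.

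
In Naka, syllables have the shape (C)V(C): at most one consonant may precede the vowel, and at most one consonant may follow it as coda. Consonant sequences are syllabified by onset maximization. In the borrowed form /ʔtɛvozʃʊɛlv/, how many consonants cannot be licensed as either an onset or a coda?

The consonants /ʔ/, /v/ cannot be parsed into a legal (C)V(C) syllable (at most one coda consonant is licensed; onsets are limited to one consonant).

2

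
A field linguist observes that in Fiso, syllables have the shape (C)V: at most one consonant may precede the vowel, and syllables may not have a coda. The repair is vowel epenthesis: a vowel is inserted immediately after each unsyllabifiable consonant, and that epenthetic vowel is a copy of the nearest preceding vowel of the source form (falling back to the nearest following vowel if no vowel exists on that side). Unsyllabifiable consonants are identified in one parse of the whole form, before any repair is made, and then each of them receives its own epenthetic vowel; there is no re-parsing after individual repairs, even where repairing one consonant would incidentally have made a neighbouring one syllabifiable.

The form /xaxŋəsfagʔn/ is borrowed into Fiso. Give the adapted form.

xaxaŋəsəfagaʔana

Syllabifying with onset maximization leaves /x/, /s/, /g/, /ʔ/, /n/ stranded (no codas are permitted; onsets are limited to one consonant).
Inserting the epenthetic vowel yields /x/ → /xa/, /s/ → /sə/, /g/ → /ga/, /ʔ/ → /ʔa/, /n/ → /na/.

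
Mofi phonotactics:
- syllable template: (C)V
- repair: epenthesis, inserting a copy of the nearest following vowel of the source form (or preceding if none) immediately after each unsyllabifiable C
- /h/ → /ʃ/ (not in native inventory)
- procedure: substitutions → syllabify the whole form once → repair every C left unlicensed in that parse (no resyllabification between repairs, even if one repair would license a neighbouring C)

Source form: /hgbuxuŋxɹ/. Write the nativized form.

ʃugubuxuŋuxuɹu

Substitution: /h/ → /ʃ/, giving /ʃgbuxuŋxɹ/.
The consonants /ʃ/, /g/, /ŋ/, /x/, /ɹ/ cannot be parsed into a legal (C)V syllable (no codas are permitted; onsets are limited to one consonant).
Epenthesis after each stranded consonant: /ʃ/ → /ʃu/, /g/ → /gu/, /ŋ/ → /ŋu/, /x/ → /xu/, /ɹ/ → /ɹu/.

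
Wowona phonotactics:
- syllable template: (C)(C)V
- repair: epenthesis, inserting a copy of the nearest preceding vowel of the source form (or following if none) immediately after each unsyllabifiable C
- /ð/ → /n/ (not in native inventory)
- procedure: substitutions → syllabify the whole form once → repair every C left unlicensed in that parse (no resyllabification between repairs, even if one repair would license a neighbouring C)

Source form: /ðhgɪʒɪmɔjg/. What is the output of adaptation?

nɪhgɪʒɪmɔjɔgɔ

Substitution: /ð/ → /n/, giving /nhgɪʒɪmɔjg/.
The consonants /n/, /j/, /g/ cannot be parsed into a legal (C)(C)V syllable (no codas are permitted; onsets may contain at most 2 consonants).
Epenthesis after each stranded consonant: /n/ → /nɪ/, /j/ → /jɔ/, /g/ → /gɔ/.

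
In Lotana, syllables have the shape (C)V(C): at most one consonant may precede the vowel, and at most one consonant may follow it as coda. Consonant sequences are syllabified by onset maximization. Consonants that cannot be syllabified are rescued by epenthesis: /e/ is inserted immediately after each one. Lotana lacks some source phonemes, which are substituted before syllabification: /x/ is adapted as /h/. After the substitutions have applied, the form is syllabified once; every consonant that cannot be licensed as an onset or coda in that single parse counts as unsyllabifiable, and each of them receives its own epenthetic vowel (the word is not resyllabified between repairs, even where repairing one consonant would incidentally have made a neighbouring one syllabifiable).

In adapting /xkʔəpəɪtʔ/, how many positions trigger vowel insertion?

After substitution the input is /hkʔəpəɪtʔ/.
The unsyllabifiable consonants are /h/, /k/, /ʔ/; each receives one epenthetic vowel.

3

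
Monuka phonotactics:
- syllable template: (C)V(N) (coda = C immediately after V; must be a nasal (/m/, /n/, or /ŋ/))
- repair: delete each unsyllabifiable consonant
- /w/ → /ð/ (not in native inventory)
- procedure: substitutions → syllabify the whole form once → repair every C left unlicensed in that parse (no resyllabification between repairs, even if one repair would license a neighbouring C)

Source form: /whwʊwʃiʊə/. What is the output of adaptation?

Substitution: /w/ → /ð/, giving /ðhðʊðʃiʊə/.
Syllabifying with onset maximization leaves /ð/, /h/, /ð/ stranded (only a nasal (/m/, /n/, or /ŋ/) is licensed in coda position; onsets are limited to one consonant).
Deleting the stranded consonants removes /ð/, /h/, /ð/.

ðʊʃiʊə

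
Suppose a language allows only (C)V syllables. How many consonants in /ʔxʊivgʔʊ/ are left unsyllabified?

3

The consonants /ʔ/, /v/, /g/ cannot be parsed into a legal (C)V syllable (no codas are permitted; onsets are limited to one consonant).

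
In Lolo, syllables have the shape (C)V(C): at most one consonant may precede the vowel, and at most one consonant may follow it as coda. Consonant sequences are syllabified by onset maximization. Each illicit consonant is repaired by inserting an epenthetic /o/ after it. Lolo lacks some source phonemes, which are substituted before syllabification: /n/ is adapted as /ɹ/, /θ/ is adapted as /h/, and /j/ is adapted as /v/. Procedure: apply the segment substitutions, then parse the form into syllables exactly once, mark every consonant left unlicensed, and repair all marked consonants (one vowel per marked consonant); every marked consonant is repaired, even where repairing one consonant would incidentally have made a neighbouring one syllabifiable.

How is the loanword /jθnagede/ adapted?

Substitution: /j/ → /v/, /θ/ → /h/, /n/ → /ɹ/, giving /vhɹagede/.
Syllabifying with onset maximization leaves /v/, /h/ stranded (at most one coda consonant is licensed; onsets are limited to one consonant).
Inserting the epenthetic vowel yields /v/ → /vo/, /h/ → /ho/.

vohoɹagede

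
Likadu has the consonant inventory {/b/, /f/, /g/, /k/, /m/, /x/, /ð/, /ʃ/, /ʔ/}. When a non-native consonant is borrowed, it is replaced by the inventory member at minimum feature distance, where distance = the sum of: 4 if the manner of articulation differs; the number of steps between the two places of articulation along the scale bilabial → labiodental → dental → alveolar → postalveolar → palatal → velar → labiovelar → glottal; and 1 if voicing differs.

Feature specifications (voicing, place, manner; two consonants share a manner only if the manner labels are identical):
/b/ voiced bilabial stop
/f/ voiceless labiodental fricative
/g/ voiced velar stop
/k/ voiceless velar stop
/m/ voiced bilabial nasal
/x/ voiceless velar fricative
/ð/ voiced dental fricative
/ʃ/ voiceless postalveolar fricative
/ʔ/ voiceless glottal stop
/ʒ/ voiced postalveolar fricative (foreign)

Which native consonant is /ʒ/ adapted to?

ʃ

/ʃ/ is closest: same manner (fricative), place distance 0 (postalveolar→postalveolar), voicing differs (+1); total 1. Next closest is /ð/ at distance 2.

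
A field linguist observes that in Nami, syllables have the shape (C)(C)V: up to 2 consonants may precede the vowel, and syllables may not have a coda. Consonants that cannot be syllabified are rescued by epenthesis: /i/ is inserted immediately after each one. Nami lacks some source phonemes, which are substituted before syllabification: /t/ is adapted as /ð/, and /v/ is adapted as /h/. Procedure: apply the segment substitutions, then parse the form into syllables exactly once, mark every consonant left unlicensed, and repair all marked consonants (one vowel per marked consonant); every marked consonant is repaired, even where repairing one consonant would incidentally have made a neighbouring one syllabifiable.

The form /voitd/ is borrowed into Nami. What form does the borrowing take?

hoiðidi

Substitution: /v/ → /h/, /t/ → /ð/, giving /hoiðd/.
The consonants /ð/, /d/ cannot be parsed into a legal (C)(C)V syllable (no codas are permitted; onsets may contain at most 2 consonants).
Inserting the epenthetic vowel yields /ð/ → /ði/, /d/ → /di/.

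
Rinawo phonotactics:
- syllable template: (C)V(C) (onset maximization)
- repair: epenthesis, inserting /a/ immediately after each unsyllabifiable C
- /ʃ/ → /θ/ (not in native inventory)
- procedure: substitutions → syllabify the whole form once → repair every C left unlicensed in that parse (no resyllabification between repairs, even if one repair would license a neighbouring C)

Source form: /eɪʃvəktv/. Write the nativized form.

eɪθvəktava

Substitution: /ʃ/ → /θ/, giving /eɪθvəktv/.
Syllabifying with onset maximization leaves /t/, /v/ stranded (at most one coda consonant is licensed; onsets are limited to one consonant).
Epenthesis after each stranded consonant: /t/ → /ta/, /v/ → /va/.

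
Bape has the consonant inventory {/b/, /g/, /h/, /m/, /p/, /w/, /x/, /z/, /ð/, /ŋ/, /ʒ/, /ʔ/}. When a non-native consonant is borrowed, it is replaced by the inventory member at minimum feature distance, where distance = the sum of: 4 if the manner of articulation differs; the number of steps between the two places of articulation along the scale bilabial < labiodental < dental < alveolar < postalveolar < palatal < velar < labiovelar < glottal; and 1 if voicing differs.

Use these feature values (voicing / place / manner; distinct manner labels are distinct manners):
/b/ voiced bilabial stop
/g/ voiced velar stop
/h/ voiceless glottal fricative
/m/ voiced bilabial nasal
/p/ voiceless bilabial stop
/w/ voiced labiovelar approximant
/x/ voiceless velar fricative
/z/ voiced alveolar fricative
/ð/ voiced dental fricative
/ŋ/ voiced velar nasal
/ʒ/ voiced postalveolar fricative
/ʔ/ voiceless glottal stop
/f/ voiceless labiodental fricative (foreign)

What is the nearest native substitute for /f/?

ð

/ð/ is closest: same manner (fricative), place distance 1 (labiodental→dental), voicing differs (+1); total 2. Next closest is /z/ at distance 3.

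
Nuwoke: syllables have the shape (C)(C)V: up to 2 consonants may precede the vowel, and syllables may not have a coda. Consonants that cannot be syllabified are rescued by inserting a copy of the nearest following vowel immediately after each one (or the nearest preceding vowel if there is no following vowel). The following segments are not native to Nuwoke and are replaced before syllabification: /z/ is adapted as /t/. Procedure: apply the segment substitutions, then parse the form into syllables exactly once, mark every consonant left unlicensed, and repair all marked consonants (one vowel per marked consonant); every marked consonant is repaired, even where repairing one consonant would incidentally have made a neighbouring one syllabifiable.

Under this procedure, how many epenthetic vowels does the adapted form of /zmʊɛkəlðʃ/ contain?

3

After substitution the input is /tmʊɛkəlðʃ/.
The unsyllabifiable consonants are /l/, /ð/, /ʃ/; each receives one epenthetic vowel.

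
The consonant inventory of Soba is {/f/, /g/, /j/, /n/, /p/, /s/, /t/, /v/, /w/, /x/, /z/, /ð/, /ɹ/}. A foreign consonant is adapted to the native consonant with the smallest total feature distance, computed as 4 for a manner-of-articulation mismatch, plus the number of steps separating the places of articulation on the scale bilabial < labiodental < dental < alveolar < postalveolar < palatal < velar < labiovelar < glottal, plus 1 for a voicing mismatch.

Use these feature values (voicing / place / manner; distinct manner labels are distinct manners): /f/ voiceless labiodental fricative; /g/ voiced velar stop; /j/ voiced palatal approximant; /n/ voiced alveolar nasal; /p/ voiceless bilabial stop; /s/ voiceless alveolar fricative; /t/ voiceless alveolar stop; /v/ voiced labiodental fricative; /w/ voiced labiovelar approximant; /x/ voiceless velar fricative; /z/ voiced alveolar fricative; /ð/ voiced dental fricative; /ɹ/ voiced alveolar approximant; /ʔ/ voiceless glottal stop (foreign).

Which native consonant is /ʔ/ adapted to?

/g/ is closest: same manner (stop), place distance 2 (glottal→velar), voicing differs (+1); total 3. Next closest is /t/ at distance 5.

g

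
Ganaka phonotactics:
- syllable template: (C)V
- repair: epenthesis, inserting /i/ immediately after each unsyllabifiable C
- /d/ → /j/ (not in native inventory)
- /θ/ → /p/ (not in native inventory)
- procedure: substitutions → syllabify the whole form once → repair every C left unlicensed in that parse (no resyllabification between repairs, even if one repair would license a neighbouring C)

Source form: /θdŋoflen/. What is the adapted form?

pijiŋofileni

Substitution: /θ/ → /p/, /d/ → /j/, giving /pjŋoflen/.
Under (C)V, the unsyllabifiable consonants are /p/, /j/, /f/, /n/ (no codas are permitted; onsets are limited to one consonant).
Epenthesis after each stranded consonant: /p/ → /pi/, /j/ → /ji/, /f/ → /fi/, /n/ → /ni/.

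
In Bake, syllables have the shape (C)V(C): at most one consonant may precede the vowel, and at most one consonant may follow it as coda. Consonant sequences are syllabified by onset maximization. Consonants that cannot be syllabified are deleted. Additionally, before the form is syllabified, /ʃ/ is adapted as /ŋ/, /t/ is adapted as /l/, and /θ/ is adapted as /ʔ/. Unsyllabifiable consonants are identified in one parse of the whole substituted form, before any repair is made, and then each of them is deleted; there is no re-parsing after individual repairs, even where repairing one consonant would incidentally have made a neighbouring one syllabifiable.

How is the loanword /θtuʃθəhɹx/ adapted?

luŋʔəh

Substitution: /θ/ → /ʔ/, /t/ → /l/, /ʃ/ → /ŋ/, giving /ʔluŋʔəhɹx/.
The consonants /ʔ/, /ɹ/, /x/ cannot be parsed into a legal (C)V(C) syllable (at most one coda consonant is licensed; onsets are limited to one consonant).
Deletion applies to /ʔ/, /ɹ/, /x/.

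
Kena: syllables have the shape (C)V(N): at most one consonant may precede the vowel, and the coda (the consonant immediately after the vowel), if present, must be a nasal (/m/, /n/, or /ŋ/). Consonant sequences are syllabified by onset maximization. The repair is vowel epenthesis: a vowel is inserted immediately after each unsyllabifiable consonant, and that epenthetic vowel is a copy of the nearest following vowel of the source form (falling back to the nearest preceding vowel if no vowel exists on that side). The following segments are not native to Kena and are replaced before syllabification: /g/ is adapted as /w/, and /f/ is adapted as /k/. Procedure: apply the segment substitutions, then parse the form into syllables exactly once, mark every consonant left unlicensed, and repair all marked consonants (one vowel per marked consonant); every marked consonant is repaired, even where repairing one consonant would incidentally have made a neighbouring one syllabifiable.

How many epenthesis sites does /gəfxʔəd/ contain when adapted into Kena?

After substitution the input is /wəkxʔəd/.
The unsyllabifiable consonants are /k/, /x/, /d/; each receives one epenthetic vowel.

3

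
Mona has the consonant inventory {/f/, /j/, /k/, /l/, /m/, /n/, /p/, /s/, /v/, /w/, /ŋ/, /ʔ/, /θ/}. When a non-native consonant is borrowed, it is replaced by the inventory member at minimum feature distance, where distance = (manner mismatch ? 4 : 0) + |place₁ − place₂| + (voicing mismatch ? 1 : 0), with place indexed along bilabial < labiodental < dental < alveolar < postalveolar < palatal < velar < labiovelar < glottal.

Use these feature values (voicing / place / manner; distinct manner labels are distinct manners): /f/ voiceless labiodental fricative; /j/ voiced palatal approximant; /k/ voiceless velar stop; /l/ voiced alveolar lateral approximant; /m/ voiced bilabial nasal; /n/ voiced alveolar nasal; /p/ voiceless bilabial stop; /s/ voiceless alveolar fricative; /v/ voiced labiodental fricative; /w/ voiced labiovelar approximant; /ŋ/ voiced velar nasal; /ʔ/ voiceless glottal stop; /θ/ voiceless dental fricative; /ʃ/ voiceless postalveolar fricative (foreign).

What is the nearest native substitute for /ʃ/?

s

/s/ is closest: same manner (fricative), place distance 1 (postalveolar→alveolar), same voicing; total 1. Next closest is /θ/ at distance 2.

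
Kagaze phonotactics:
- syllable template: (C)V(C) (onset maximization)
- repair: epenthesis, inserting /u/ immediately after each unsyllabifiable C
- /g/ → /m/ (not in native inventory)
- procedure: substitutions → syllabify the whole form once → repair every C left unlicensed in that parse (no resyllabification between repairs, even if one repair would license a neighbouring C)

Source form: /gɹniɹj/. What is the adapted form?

muɹuniɹju

Substitution: /g/ → /m/, giving /mɹniɹj/.
Syllabifying with onset maximization leaves /m/, /ɹ/, /j/ stranded (at most one coda consonant is licensed; onsets are limited to one consonant).
Epenthesis after each stranded consonant: /m/ → /mu/, /ɹ/ → /ɹu/, /j/ → /ju/.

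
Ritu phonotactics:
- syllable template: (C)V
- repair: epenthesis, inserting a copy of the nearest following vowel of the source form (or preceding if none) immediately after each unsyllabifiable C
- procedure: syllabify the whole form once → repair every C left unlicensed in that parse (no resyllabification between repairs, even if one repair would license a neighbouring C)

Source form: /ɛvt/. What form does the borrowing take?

Under (C)V, the unsyllabifiable consonants are /v/, /t/ (no codas are permitted; onsets are limited to one consonant).
Epenthesis after each stranded consonant: /v/ → /vɛ/, /t/ → /tɛ/.

ɛvɛtɛ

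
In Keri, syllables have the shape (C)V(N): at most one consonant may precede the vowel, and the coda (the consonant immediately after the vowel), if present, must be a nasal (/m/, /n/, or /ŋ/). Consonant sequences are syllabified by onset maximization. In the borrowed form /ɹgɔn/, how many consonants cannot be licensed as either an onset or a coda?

Under (C)V(N), the unsyllabifiable consonants are /ɹ/ (only a nasal (/m/, /n/, or /ŋ/) is licensed in coda position; onsets are limited to one consonant).

1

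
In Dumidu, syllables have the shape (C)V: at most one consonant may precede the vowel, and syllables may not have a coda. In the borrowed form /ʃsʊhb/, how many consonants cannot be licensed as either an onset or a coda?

3

The consonants /ʃ/, /h/, /b/ cannot be parsed into a legal (C)V syllable (no codas are permitted; onsets are limited to one consonant).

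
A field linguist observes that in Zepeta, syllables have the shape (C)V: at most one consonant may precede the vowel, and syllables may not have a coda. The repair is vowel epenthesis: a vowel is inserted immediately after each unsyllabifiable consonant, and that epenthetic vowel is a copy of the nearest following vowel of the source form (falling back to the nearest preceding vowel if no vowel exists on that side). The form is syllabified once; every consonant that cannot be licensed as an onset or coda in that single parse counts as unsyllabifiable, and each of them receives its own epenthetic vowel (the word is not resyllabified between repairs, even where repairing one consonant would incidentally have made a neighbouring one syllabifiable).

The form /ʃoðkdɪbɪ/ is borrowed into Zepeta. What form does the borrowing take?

ʃoðɪkɪdɪbɪ

Syllabifying with onset maximization leaves /ð/, /k/ stranded (no codas are permitted; onsets are limited to one consonant).
Epenthesis after each stranded consonant: /ð/ → /ðɪ/, /k/ → /kɪ/.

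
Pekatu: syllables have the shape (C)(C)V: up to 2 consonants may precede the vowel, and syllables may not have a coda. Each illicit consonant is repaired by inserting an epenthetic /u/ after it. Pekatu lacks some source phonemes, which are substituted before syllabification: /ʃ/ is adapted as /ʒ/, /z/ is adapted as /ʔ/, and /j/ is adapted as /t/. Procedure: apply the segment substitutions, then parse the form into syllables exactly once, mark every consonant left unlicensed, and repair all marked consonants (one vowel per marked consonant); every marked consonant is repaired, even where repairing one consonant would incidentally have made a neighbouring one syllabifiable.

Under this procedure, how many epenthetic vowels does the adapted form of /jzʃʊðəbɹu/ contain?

1

After substitution the input is /tʔʒʊðəbɹu/.
The unsyllabifiable consonants are /t/; each receives one epenthetic vowel.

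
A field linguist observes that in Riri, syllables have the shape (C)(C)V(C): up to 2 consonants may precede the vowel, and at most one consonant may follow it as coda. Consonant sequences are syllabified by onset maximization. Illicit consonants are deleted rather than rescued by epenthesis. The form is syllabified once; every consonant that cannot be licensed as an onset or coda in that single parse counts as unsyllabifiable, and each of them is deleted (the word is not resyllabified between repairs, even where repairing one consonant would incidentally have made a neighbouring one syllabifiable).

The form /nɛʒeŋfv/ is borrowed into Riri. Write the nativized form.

Under (C)(C)V(C), the unsyllabifiable consonants are /f/, /v/ (at most one coda consonant is licensed; onsets may contain at most 2 consonants).
Deleting the stranded consonants removes /f/, /v/.

nɛʒeŋ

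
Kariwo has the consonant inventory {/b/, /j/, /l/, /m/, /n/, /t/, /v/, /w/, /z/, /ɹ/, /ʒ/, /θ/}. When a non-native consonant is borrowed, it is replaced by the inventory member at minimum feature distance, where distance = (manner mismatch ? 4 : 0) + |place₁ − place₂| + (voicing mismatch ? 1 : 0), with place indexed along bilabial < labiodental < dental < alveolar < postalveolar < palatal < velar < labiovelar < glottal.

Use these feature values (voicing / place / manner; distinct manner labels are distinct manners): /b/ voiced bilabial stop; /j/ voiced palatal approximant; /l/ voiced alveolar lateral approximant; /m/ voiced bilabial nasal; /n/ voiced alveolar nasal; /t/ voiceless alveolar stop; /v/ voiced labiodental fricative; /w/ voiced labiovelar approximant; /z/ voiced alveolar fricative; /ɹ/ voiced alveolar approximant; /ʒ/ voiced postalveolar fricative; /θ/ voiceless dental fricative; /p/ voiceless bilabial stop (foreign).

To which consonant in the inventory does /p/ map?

b

/b/ is closest: same manner (stop), place distance 0 (bilabial→bilabial), voicing differs (+1); total 1. Next closest is /t/ at distance 3.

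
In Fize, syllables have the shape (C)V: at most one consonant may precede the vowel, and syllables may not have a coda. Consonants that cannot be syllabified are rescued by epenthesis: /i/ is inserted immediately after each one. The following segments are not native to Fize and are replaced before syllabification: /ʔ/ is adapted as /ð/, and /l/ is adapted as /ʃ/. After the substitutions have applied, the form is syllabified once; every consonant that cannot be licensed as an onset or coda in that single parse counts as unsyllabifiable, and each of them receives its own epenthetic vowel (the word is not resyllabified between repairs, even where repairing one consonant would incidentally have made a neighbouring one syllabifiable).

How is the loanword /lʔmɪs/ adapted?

ʃiðimɪsi

Substitution: /l/ → /ʃ/, /ʔ/ → /ð/, giving /ʃðmɪs/.
Under (C)V, the unsyllabifiable consonants are /ʃ/, /ð/, /s/ (no codas are permitted; onsets are limited to one consonant).
Each unlicensed consonant becomes the onset of a new syllable: /ʃ/ → /ʃi/, /ð/ → /ði/, /s/ → /si/.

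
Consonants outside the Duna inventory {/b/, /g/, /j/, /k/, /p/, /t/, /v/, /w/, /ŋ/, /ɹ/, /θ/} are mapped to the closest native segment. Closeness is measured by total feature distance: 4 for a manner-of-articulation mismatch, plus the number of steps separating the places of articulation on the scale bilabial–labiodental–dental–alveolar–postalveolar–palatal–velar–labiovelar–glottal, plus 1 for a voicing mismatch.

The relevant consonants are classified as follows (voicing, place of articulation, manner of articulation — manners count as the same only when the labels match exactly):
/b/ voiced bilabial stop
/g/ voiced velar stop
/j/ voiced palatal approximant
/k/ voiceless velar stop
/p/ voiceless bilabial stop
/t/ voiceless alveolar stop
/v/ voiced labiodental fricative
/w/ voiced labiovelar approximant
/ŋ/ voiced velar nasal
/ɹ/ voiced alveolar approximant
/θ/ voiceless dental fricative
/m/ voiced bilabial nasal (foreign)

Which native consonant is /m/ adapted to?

/b/ is closest: manner differs (nasal→stop, +4), place distance 0 (bilabial→bilabial), same voicing; total 4. Next closest is /p/ at distance 5.

b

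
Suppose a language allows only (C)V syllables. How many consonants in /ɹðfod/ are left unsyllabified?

Syllabifying with onset maximization leaves /ɹ/, /ð/, /d/ stranded (no codas are permitted; onsets are limited to one consonant).

3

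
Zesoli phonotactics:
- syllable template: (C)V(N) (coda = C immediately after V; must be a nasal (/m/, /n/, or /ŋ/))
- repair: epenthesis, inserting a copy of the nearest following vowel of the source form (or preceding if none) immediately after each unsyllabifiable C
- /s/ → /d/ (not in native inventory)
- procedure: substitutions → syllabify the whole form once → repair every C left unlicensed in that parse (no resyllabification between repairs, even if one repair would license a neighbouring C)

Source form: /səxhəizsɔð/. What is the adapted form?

dəxəhəizɔdɔðɔ

Substitution: /s/ → /d/, giving /dəxhəizdɔð/.
The consonants /x/, /z/, /ð/ cannot be parsed into a legal (C)V(N) syllable (only a nasal (/m/, /n/, or /ŋ/) is licensed in coda position; onsets are limited to one consonant).
Epenthesis after each stranded consonant: /x/ → /xə/, /z/ → /zɔ/, /ð/ → /ðɔ/.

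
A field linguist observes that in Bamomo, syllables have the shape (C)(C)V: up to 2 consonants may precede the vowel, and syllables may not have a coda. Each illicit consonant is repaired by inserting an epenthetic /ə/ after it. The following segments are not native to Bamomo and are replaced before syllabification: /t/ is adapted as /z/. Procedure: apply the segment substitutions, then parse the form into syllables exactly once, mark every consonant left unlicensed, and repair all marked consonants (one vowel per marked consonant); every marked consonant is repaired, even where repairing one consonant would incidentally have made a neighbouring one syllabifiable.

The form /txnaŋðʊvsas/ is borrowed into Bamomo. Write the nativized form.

zəxnaŋðʊvsasə

Substitution: /t/ → /z/, giving /zxnaŋðʊvsas/.
Under (C)(C)V, the unsyllabifiable consonants are /z/, /s/ (no codas are permitted; onsets may contain at most 2 consonants).
Each unlicensed consonant becomes the onset of a new syllable: /z/ → /zə/, /s/ → /sə/.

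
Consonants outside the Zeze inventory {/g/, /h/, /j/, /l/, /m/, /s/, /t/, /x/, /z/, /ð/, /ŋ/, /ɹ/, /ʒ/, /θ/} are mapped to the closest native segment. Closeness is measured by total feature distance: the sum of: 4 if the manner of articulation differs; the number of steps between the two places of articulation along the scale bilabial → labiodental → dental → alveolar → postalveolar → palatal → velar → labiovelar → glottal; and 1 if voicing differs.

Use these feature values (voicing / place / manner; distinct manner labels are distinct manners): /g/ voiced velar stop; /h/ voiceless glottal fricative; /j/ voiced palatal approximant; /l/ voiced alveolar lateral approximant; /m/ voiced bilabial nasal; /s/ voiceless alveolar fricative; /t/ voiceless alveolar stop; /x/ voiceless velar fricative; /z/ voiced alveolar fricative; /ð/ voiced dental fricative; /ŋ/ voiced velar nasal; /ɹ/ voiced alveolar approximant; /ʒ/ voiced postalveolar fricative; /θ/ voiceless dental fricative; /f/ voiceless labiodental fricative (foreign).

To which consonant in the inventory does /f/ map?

/θ/ is closest: same manner (fricative), place distance 1 (labiodental→dental), same voicing; total 1. Next closest is /s/ at distance 2.

θ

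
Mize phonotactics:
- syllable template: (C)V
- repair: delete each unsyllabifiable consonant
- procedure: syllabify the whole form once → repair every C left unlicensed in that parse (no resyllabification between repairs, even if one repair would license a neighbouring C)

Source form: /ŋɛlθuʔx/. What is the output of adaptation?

The consonants /l/, /ʔ/, /x/ cannot be parsed into a legal (C)V syllable (no codas are permitted; onsets are limited to one consonant).
Each unlicensed consonant is deleted: /l/, /ʔ/, /x/.

ŋɛθu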